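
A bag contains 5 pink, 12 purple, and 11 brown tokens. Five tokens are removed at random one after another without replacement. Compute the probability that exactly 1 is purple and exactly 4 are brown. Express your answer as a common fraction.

11/273

Unordered draws without replacement: count favorable combinations over C(28,5).
Favorable = C(5,0) · C(12,1) · C(11,4) = 3960; total = C(28,5) = 98280.
P = 3960/98280 = 11/273 ≈ 0.0403.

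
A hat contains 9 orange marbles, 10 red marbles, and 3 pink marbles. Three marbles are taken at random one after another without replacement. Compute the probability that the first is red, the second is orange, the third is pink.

9/308

Multiply the conditional probability of each draw in order, without replacement, so each draw removes one from its color and from the total.
P = (10/22) · (9/21) · (3/20) = 9/308 ≈ 0.0292.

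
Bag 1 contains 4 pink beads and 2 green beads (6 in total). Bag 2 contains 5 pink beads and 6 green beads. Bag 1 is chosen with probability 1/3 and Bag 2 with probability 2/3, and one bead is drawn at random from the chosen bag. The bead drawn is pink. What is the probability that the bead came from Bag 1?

11/26

P(pink | Bag 1) = 2/3; P(pink | Bag 2) = 5/11.
P(pink) = 1/3·2/3 + 2/3·5/11 = 52/99.
By Bayes' rule, P(Bag 1 | pink) = 2/9 / 52/99 = 11/26 ≈ 0.4231.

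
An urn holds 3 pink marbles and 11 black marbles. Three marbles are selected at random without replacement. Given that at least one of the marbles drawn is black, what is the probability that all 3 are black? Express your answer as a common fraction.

P(all 3 black) = C(11,3)/C(14,3) = 165/364; P(at least one black) = 1 − C(3,3)/C(14,3) = 363/364.
Since 'all 3 black' ⊆ 'at least one black', P(all 3 | at least one) = 165/364 / 363/364 = 5/11 ≈ 0.4545.

5/11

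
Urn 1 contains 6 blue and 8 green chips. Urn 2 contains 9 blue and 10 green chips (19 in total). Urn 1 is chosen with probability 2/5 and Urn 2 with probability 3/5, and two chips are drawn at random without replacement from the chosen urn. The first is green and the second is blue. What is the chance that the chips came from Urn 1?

P(E | Urn 1) = 24/91; P(E | Urn 2) = 5/19.
P(E) = 2/5·24/91 + 3/5·5/19 = 2277/8645.
By Bayes' rule, P(Urn 1 | E) = 48/455 / 2277/8645 = 304/759 ≈ 0.4005.

304/759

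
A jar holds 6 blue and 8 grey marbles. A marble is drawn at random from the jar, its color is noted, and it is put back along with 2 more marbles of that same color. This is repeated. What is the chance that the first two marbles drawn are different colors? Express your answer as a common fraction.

Either grey then blue, or blue then grey; after the first draw the total is 16.
P = (8/14)·(6/16) + (6/14)·(8/16) = 3/7 ≈ 0.4286.

3/7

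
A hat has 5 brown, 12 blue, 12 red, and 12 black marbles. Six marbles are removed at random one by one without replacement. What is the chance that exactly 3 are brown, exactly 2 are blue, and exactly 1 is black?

Unordered draws without replacement: count favorable combinations over C(41,6).
Favorable = C(5,3) · C(12,2) · C(12,0) · C(12,1) = 7920; total = C(41,6) = 4496388.
P = 7920/4496388 = 660/374699 ≈ 0.0018.

660/374699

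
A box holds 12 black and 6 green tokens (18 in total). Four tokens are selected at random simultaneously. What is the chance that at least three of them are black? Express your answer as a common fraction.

Sum the hypergeometric tail for j = 3,…,4 black tokens.
Favorable = C(12,3)·C(6,1) + C(12,4)·C(6,0) = 1815; total = C(18,4) = 3060.
P = 1815/3060 = 121/204 ≈ 0.5931.

121/204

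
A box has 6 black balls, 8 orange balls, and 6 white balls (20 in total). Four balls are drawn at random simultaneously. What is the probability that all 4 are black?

1/323

Unordered draws without replacement: count favorable combinations over C(20,4).
Favorable = C(6,4) · C(8,0) · C(6,0) = 15; total = C(20,4) = 4845.
P = 15/4845 = 1/323 ≈ 0.0031.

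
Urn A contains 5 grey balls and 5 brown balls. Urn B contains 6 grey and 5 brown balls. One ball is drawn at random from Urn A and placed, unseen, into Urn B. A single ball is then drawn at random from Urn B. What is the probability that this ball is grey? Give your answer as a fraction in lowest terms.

Condition on how many of the transferred balls are grey (from Urn A: 5 grey of 10; then Urn B has 12 total).
  0 grey: C(5,0)C(5,1)/C(10,1) = 1/2; then P = 6/12
  1 grey: C(5,1)C(5,0)/C(10,1) = 1/2; then P = 7/12
P(grey from Urn B) = 13/24 ≈ 0.5417.

13/24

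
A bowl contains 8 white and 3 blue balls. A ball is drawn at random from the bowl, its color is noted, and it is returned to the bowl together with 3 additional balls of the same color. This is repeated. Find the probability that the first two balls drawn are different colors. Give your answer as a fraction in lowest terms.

24/77

Either blue then white, or white then blue; after the first draw the total is 14.
P = (3/11)·(8/14) + (8/11)·(3/14) = 24/77 ≈ 0.3117.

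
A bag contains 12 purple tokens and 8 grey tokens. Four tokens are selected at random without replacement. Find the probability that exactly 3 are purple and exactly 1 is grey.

Unordered draws without replacement: count favorable combinations over C(20,4).
Favorable = C(12,3) · C(8,1) = 1760; total = C(20,4) = 4845.
P = 1760/4845 = 352/969 ≈ 0.3633.

352/969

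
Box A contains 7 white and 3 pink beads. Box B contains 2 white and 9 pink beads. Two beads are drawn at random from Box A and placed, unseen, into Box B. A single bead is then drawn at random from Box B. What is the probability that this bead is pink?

48/65

Condition on how many of the transferred beads are pink (from Box A: 3 pink of 10; then Box B has 13 total).
  0 pink: C(3,0)C(7,2)/C(10,2) = 7/15; then P = 9/13
  1 pink: C(3,1)C(7,1)/C(10,2) = 7/15; then P = 10/13
  2 pink: C(3,2)C(7,0)/C(10,2) = 1/15; then P = 11/13
P(pink from Box B) = 48/65 ≈ 0.7385.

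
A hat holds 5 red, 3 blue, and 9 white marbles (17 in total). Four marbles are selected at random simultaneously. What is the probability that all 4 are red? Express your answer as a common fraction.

1/476

Unordered draws without replacement: count favorable combinations over C(17,4).
Favorable = C(5,4) · C(3,0) · C(9,0) = 5; total = C(17,4) = 2380.
P = 5/2380 = 1/476 ≈ 0.0021.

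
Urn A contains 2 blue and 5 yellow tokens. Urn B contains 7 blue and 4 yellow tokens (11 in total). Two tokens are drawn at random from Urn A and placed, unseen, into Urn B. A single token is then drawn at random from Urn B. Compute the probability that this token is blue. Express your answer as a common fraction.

53/91

Condition on how many of the transferred tokens are blue (from Urn A: 2 blue of 7; then Urn B has 13 total).
  0 blue: C(2,0)C(5,2)/C(7,2) = 10/21; then P = 7/13
  1 blue: C(2,1)C(5,1)/C(7,2) = 10/21; then P = 8/13
  2 blue: C(2,2)C(5,0)/C(7,2) = 1/21; then P = 9/13
P(blue from Urn B) = 53/91 ≈ 0.5824.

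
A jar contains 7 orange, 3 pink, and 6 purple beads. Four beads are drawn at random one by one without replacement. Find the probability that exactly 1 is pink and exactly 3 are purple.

3/91

Unordered draws without replacement: count favorable combinations over C(16,4).
Favorable = C(7,0) · C(3,1) · C(6,3) = 60; total = C(16,4) = 1820.
P = 60/1820 = 3/91 ≈ 0.0330.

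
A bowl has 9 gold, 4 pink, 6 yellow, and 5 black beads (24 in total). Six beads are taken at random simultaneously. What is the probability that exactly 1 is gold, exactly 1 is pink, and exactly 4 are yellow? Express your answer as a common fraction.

Unordered draws without replacement: count favorable combinations over C(24,6).
Favorable = C(9,1) · C(4,1) · C(6,4) · C(5,0) = 540; total = C(24,6) = 134596.
P = 540/134596 = 135/33649 ≈ 0.0040.

135/33649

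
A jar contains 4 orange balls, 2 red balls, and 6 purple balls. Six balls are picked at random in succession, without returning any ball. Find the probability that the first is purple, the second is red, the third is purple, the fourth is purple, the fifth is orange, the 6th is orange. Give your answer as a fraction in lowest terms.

Multiply the conditional probability of each draw in order, without replacement, so each draw removes one from its color and from the total.
P = (6/12) · (2/11) · (5/10) · (4/9) · (4/8) · (3/7) = 1/231 ≈ 0.0043.

1/231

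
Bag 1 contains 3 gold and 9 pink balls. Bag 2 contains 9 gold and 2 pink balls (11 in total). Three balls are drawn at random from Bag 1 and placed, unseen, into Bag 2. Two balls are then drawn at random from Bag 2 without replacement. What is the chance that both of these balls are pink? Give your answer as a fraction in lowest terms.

157/2002

Condition on how many of the transferred balls are pink (from Bag 1: 9 pink of 12; then Bag 2 has 14 total).
  0 pink: C(9,0)C(3,3)/C(12,3) = 1/220; then P = C(2,2)/C(14,2) = 1/91
  1 pink: C(9,1)C(3,2)/C(12,3) = 27/220; then P = C(3,2)/C(14,2) = 3/91
  2 pink: C(9,2)C(3,1)/C(12,3) = 27/55; then P = C(4,2)/C(14,2) = 6/91
  3 pink: C(9,3)C(3,0)/C(12,3) = 21/55; then P = C(5,2)/C(14,2) = 10/91
P(both pink) = 157/2002 ≈ 0.0784.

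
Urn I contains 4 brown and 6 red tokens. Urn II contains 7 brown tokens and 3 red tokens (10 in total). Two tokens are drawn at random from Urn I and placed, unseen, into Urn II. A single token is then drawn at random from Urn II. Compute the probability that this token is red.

Condition on how many of the transferred tokens are red (from Urn I: 6 red of 10; then Urn II has 12 total).
  0 red: C(6,0)C(4,2)/C(10,2) = 2/15; then P = 3/12
  1 red: C(6,1)C(4,1)/C(10,2) = 8/15; then P = 4/12
  2 red: C(6,2)C(4,0)/C(10,2) = 1/3; then P = 5/12
P(red from Urn II) = 7/20 ≈ 0.3500.

7/20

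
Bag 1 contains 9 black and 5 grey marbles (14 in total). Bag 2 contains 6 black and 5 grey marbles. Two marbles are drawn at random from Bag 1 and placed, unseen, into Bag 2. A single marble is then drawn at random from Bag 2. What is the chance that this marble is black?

51/91

Condition on how many of the transferred marbles are black (from Bag 1: 9 black of 14; then Bag 2 has 13 total).
  0 black: C(9,0)C(5,2)/C(14,2) = 10/91; then P = 6/13
  1 black: C(9,1)C(5,1)/C(14,2) = 45/91; then P = 7/13
  2 black: C(9,2)C(5,0)/C(14,2) = 36/91; then P = 8/13
P(black from Bag 2) = 51/91 ≈ 0.5604.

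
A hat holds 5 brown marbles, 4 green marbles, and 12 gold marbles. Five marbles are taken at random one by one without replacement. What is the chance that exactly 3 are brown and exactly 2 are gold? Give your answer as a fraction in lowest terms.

220/6783

Unordered draws without replacement: count favorable combinations over C(21,5).
Favorable = C(5,3) · C(4,0) · C(12,2) = 660; total = C(21,5) = 20349.
P = 660/20349 = 220/6783 ≈ 0.0324.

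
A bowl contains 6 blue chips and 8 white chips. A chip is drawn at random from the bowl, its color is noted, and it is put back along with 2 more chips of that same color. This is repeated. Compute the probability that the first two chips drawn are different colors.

3/7

Either white then blue, or blue then white; after the first draw the total is 16.
P = (8/14)·(6/16) + (6/14)·(8/16) = 3/7 ≈ 0.4286.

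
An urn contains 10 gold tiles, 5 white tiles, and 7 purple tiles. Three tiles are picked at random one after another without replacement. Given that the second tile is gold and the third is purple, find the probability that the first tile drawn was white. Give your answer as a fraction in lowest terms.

1/4

P(first=white and the second tile is gold and the third is purple) = (5/22)·(10/21)·(7/20) = 5/132.
P(E) = Σ over first color = 3/44 + 5/132 + 1/22 = 5/33.
By Bayes, P(first=white | E) = 5/132 / 5/33 = 1/4 ≈ 0.2500.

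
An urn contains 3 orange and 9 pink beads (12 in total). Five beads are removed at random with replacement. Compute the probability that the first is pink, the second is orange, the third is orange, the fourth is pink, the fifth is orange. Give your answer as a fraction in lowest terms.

Multiply the conditional probability of each draw in order, with replacement (the composition resets each draw).
P = (9/12) · (3/12) · (3/12) · (9/12) · (3/12) = 9/1024 ≈ 0.0088.

9/1024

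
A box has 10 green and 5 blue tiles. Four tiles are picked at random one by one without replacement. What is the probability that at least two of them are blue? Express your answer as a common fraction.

Sum the hypergeometric tail for j = 2,…,4 blue tiles.
Favorable = C(5,2)·C(10,2) + C(5,3)·C(10,1) + C(5,4)·C(10,0) = 555; total = C(15,4) = 1365.
P = 555/1365 = 37/91 ≈ 0.4066.

37/91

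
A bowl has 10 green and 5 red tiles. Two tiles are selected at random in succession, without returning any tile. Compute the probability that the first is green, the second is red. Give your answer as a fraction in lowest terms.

Multiply the conditional probability of each draw in order, without replacement, so each draw removes one from its color and from the total.
P = (10/15) · (5/14) = 5/21 ≈ 0.2381.

5/21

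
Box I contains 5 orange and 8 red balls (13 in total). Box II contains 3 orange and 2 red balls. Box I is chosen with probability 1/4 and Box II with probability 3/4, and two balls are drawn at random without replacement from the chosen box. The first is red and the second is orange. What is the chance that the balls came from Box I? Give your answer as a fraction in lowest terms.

100/451

P(E | Box I) = 10/39; P(E | Box II) = 3/10.
P(E) = 1/4·10/39 + 3/4·3/10 = 451/1560.
By Bayes' rule, P(Box I | E) = 5/78 / 451/1560 = 100/451 ≈ 0.2217.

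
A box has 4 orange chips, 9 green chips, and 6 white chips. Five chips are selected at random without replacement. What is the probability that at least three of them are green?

Sum the hypergeometric tail for j = 3,…,5 green chips.
Favorable = C(9,3)·C(10,2) + C(9,4)·C(10,1) + C(9,5)·C(10,0) = 5166; total = C(19,5) = 11628.
P = 5166/11628 = 287/646 ≈ 0.4443.

287/646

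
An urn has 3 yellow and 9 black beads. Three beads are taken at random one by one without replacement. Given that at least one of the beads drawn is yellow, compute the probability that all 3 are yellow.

1/136

P(all 3 yellow) = C(3,3)/C(12,3) = 1/220; P(at least one yellow) = 1 − C(9,3)/C(12,3) = 34/55.
Since 'all 3 yellow' ⊆ 'at least one yellow', P(all 3 | at least one) = 1/220 / 34/55 = 1/136 ≈ 0.0074.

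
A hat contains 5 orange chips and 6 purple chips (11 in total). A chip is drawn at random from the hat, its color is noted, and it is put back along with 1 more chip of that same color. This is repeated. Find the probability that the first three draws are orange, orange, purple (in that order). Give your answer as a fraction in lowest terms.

15/143

Track the composition after each reinforcement of +1.
P = (5/11) · (6/12) · (6/13) = 15/143 ≈ 0.1049.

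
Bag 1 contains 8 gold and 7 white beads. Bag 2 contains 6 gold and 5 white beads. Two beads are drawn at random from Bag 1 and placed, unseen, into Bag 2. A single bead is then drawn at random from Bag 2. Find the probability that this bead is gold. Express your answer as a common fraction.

Condition on how many of the transferred beads are gold (from Bag 1: 8 gold of 15; then Bag 2 has 13 total).
  0 gold: C(8,0)C(7,2)/C(15,2) = 1/5; then P = 6/13
  1 gold: C(8,1)C(7,1)/C(15,2) = 8/15; then P = 7/13
  2 gold: C(8,2)C(7,0)/C(15,2) = 4/15; then P = 8/13
P(gold from Bag 2) = 106/195 ≈ 0.5436.

106/195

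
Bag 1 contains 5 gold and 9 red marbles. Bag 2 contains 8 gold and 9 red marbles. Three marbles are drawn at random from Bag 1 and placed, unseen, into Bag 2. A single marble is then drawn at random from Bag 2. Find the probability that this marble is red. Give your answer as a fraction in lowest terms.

153/280

Condition on how many of the transferred marbles are red (from Bag 1: 9 red of 14; then Bag 2 has 20 total).
  0 red: C(9,0)C(5,3)/C(14,3) = 5/182; then P = 9/20
  1 red: C(9,1)C(5,2)/C(14,3) = 45/182; then P = 10/20
  2 red: C(9,2)C(5,1)/C(14,3) = 45/91; then P = 11/20
  3 red: C(9,3)C(5,0)/C(14,3) = 3/13; then P = 12/20
P(red from Bag 2) = 153/280 ≈ 0.5464.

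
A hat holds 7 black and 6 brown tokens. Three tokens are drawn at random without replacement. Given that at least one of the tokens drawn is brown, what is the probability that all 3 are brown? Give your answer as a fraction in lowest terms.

20/251

P(all 3 brown) = C(6,3)/C(13,3) = 10/143; P(at least one brown) = 1 − C(7,3)/C(13,3) = 251/286.
Since 'all 3 brown' ⊆ 'at least one brown', P(all 3 | at least one) = 10/143 / 251/286 = 20/251 ≈ 0.0797.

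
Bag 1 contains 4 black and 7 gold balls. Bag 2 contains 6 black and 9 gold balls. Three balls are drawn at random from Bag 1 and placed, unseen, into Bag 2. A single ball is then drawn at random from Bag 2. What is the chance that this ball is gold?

20/33

Condition on how many of the transferred balls are gold (from Bag 1: 7 gold of 11; then Bag 2 has 18 total).
  0 gold: C(7,0)C(4,3)/C(11,3) = 4/165; then P = 9/18
  1 gold: C(7,1)C(4,2)/C(11,3) = 14/55; then P = 10/18
  2 gold: C(7,2)C(4,1)/C(11,3) = 28/55; then P = 11/18
  3 gold: C(7,3)C(4,0)/C(11,3) = 7/33; then P = 12/18
P(gold from Bag 2) = 20/33 ≈ 0.6061.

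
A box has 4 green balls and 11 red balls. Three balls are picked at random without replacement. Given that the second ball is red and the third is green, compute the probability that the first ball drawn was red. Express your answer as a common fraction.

10/13

P(first=red and the second ball is red and the third is green) = (11/15)·(10/14)·(4/13) = 44/273.
P(E) = Σ over first color = 22/455 + 44/273 = 22/105.
By Bayes, P(first=red | E) = 44/273 / 22/105 = 10/13 ≈ 0.7692.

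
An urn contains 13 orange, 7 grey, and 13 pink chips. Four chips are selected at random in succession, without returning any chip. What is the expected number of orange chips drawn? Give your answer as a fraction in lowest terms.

52/33

By linearity of expectation, E[X] = Σ P(draw i is orange); by symmetry each draw (even without replacement) has P(orange) = 13/33.
E[X] = 4 · 13/33 = 52/33 ≈ 1.5758.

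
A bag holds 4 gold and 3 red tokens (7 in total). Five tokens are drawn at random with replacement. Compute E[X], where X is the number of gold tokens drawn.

20/7

By linearity of expectation, E[X] = Σ P(draw i is gold); each independent draw has P(gold) = 4/7.
E[X] = 5 · 4/7 = 20/7 ≈ 2.8571.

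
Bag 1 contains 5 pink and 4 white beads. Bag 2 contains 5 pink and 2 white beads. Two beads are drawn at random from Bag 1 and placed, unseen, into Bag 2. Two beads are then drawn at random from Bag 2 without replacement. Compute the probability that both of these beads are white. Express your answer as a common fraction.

53/648

Condition on how many of the transferred beads are white (from Bag 1: 4 white of 9; then Bag 2 has 9 total).
  0 white: C(4,0)C(5,2)/C(9,2) = 5/18; then P = C(2,2)/C(9,2) = 1/36
  1 white: C(4,1)C(5,1)/C(9,2) = 5/9; then P = C(3,2)/C(9,2) = 1/12
  2 white: C(4,2)C(5,0)/C(9,2) = 1/6; then P = C(4,2)/C(9,2) = 1/6
P(both white) = 53/648 ≈ 0.0818.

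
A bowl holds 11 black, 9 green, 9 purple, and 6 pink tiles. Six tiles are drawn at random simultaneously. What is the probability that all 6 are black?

3/10540

Unordered draws without replacement: count favorable combinations over C(35,6).
Favorable = C(11,6) · C(9,0) · C(9,0) · C(6,0) = 462; total = C(35,6) = 1623160.
P = 462/1623160 = 3/10540 ≈ 0.0003.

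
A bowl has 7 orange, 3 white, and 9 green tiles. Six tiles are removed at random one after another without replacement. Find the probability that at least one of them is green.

641/646

Use the complement: P(at least one green) = 1 − P(no green).
P(none) = C(10,6)/C(19,6) = 210/27132.
So P = 1 − 210/27132 = 641/646 ≈ 0.9923.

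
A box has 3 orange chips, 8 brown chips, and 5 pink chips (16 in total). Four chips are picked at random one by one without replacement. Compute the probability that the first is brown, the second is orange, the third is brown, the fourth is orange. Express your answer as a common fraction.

1/130

Multiply the conditional probability of each draw in order, without replacement, so each draw removes one from its color and from the total.
P = (8/16) · (3/15) · (7/14) · (2/13) = 1/130 ≈ 0.0077.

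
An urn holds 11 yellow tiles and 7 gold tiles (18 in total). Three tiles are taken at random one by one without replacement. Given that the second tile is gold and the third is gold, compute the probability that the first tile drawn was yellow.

P(first=yellow and the second tile is gold and the third is gold) = (11/18)·(7/17)·(6/16) = 77/816.
P(E) = Σ over first color = 77/816 + 35/816 = 7/51.
By Bayes, P(first=yellow | E) = 77/816 / 7/51 = 11/16 ≈ 0.6875.

11/16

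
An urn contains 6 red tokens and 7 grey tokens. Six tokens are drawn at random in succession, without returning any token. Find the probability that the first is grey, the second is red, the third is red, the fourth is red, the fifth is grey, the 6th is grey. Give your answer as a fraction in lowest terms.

35/1716

Multiply the conditional probability of each draw in order, without replacement, so each draw removes one from its color and from the total.
P = (7/13) · (6/12) · (5/11) · (4/10) · (6/9) · (5/8) = 35/1716 ≈ 0.0204.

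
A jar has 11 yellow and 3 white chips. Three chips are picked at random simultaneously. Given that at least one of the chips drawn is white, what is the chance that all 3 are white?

P(all 3 white) = C(3,3)/C(14,3) = 1/364; P(at least one white) = 1 − C(11,3)/C(14,3) = 199/364.
Since 'all 3 white' ⊆ 'at least one white', P(all 3 | at least one) = 1/364 / 199/364 = 1/199 ≈ 0.0050.

1/199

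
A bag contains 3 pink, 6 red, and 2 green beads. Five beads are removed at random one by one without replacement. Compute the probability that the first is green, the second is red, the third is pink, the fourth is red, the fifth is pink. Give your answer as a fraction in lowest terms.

Multiply the conditional probability of each draw in order, without replacement, so each draw removes one from its color and from the total.
P = (2/11) · (6/10) · (3/9) · (5/8) · (2/7) = 1/154 ≈ 0.0065.

1/154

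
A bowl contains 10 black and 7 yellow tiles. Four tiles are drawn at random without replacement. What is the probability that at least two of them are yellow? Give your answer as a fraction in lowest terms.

Sum the hypergeometric tail for j = 2,…,4 yellow tiles.
Favorable = C(7,2)·C(10,2) + C(7,3)·C(10,1) + C(7,4)·C(10,0) = 1330; total = C(17,4) = 2380.
P = 1330/2380 = 19/34 ≈ 0.5588.

19/34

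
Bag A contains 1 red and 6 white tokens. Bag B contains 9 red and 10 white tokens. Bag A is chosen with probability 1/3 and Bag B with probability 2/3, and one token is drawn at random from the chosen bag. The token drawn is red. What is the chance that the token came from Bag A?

P(red | Bag A) = 1/7; P(red | Bag B) = 9/19.
P(red) = 1/3·1/7 + 2/3·9/19 = 145/399.
By Bayes' rule, P(Bag A | red) = 1/21 / 145/399 = 19/145 ≈ 0.1310.

19/145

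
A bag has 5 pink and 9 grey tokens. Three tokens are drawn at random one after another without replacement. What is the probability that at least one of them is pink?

Use the complement: P(at least one pink) = 1 − P(no pink).
P(none) = C(9,3)/C(14,3) = 84/364.
So P = 1 − 84/364 = 10/13 ≈ 0.7692.

10/13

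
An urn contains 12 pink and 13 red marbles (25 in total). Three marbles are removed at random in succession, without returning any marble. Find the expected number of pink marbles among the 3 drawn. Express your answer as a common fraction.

36/25

By linearity of expectation, E[X] = Σ P(draw i is pink); by symmetry each draw (even without replacement) has P(pink) = 12/25.
E[X] = 3 · 12/25 = 36/25 ≈ 1.4400.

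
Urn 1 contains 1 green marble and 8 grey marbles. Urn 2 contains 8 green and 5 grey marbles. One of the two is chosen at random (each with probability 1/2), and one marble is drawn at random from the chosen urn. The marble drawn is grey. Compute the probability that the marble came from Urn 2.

45/149

P(grey | Urn 1) = 8/9; P(grey | Urn 2) = 5/13.
P(grey) = 1/2·8/9 + 1/2·5/13 = 149/234.
By Bayes' rule, P(Urn 2 | grey) = 5/26 / 149/234 = 45/149 ≈ 0.3020.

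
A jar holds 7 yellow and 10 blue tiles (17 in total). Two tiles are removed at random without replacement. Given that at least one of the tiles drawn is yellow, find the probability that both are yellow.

P(both yellow) = C(7,2)/C(17,2) = 21/136; P(at least one yellow) = 1 − C(10,2)/C(17,2) = 91/136.
Since 'both yellow' ⊆ 'at least one yellow', P(both | at least one) = 21/136 / 91/136 = 3/13 ≈ 0.2308.

3/13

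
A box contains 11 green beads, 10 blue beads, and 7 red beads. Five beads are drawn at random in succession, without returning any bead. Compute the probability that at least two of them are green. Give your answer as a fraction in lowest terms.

Sum the hypergeometric tail for j = 2,…,5 green beads.
Favorable = C(11,2)·C(17,3) + C(11,3)·C(17,2) + C(11,4)·C(17,1) + C(11,5)·C(17,0) = 65912; total = C(28,5) = 98280.
P = 65912/98280 = 1177/1755 ≈ 0.6707.

1177/1755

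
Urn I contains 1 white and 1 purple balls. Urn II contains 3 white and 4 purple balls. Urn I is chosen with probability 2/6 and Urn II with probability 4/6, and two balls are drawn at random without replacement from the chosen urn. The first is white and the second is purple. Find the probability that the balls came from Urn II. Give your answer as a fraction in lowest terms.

P(E | Urn I) = 1/2; P(E | Urn II) = 2/7.
P(E) = 1/3·1/2 + 2/3·2/7 = 5/14.
By Bayes' rule, P(Urn II | E) = 4/21 / 5/14 = 8/15 ≈ 0.5333.

8/15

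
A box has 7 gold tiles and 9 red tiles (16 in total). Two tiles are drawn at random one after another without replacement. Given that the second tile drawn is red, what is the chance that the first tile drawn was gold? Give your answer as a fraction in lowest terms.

7/15

P(first=gold and the second tile drawn is red) = (7/16)·(9/15) = 21/80.
P(the second tile drawn is red) = Σ over first color = 21/80 + 3/10 = 9/16.
By Bayes, P(first=gold | the second tile drawn is red) = 21/80 / 9/16 = 7/15 ≈ 0.4667.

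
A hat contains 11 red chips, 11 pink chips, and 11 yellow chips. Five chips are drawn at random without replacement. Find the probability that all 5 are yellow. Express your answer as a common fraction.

7/3596

Unordered draws without replacement: count favorable combinations over C(33,5).
Favorable = C(11,0) · C(11,0) · C(11,5) = 462; total = C(33,5) = 237336.
P = 462/237336 = 7/3596 ≈ 0.0019.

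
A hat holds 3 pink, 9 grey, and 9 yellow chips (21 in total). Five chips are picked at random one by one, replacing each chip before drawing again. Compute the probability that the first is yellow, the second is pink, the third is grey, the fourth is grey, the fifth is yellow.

81/16807

Multiply the conditional probability of each draw in order, with replacement (the composition resets each draw).
P = (9/21) · (3/21) · (9/21) · (9/21) · (9/21) = 81/16807 ≈ 0.0048.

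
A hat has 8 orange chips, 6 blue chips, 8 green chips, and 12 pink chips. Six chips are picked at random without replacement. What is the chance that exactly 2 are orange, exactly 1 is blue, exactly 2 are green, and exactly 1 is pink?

7056/168113

Unordered draws without replacement: count favorable combinations over C(34,6).
Favorable = C(8,2) · C(6,1) · C(8,2) · C(12,1) = 56448; total = C(34,6) = 1344904.
P = 56448/1344904 = 7056/168113 ≈ 0.0420.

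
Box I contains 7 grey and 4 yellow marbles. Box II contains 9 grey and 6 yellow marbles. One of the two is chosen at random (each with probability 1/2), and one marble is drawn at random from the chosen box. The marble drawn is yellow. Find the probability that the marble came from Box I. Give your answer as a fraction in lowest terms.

P(yellow | Box I) = 4/11; P(yellow | Box II) = 2/5.
P(yellow) = 1/2·4/11 + 1/2·2/5 = 21/55.
By Bayes' rule, P(Box I | yellow) = 2/11 / 21/55 = 10/21 ≈ 0.4762.

10/21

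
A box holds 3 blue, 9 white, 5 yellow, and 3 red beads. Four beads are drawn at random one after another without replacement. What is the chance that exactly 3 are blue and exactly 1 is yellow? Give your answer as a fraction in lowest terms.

Unordered draws without replacement: count favorable combinations over C(20,4).
Favorable = C(3,3) · C(9,0) · C(5,1) · C(3,0) = 5; total = C(20,4) = 4845.
P = 5/4845 = 1/969 ≈ 0.0010.

1/969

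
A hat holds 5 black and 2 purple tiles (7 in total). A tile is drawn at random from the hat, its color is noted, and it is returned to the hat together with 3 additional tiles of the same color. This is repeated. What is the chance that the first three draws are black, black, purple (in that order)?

Track the composition after each reinforcement of +3.
P = (5/7) · (8/10) · (2/13) = 8/91 ≈ 0.0879.

8/91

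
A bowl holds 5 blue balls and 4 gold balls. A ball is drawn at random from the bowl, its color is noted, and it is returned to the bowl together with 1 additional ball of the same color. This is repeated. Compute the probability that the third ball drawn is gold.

4/9

Sum over the four possibilities for the first two draws (gold/not-gold each), tracking how the gold count and total change by +1 per draw.
P(third is gold) = 4/9 ≈ 0.4444. (In a Pólya urn every draw has the same marginal probability 4/9.)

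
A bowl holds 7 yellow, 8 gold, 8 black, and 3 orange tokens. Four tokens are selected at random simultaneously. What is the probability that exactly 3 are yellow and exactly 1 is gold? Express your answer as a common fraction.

Unordered draws without replacement: count favorable combinations over C(26,4).
Favorable = C(7,3) · C(8,1) · C(8,0) · C(3,0) = 280; total = C(26,4) = 14950.
P = 280/14950 = 28/1495 ≈ 0.0187.

28/1495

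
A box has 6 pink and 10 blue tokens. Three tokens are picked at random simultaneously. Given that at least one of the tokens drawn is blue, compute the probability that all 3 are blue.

P(all 3 blue) = C(10,3)/C(16,3) = 3/14; P(at least one blue) = 1 − C(6,3)/C(16,3) = 27/28.
Since 'all 3 blue' ⊆ 'at least one blue', P(all 3 | at least one) = 3/14 / 27/28 = 2/9 ≈ 0.2222.

2/9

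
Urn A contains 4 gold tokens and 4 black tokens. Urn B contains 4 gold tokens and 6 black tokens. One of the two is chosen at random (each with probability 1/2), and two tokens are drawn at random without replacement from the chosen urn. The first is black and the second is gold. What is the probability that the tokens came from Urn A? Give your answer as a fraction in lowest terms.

15/29

P(E | Urn A) = 2/7; P(E | Urn B) = 4/15.
P(E) = 1/2·2/7 + 1/2·4/15 = 29/105.
By Bayes' rule, P(Urn A | E) = 1/7 / 29/105 = 15/29 ≈ 0.5172.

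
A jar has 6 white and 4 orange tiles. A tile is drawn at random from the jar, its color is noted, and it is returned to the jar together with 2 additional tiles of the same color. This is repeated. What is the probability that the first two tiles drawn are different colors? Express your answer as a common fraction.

2/5

Either white then orange, or orange then white; after the first draw the total is 12.
P = (6/10)·(4/12) + (4/10)·(6/12) = 2/5 ≈ 0.4000.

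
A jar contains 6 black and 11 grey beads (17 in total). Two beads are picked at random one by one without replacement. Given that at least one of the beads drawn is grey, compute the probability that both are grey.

5/11

P(both grey) = C(11,2)/C(17,2) = 55/136; P(at least one grey) = 1 − C(6,2)/C(17,2) = 121/136.
Since 'both grey' ⊆ 'at least one grey', P(both | at least one) = 55/136 / 121/136 = 5/11 ≈ 0.4545.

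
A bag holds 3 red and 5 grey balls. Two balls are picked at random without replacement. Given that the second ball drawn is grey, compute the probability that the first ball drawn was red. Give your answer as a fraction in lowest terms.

P(first=red and the second ball drawn is grey) = (3/8)·(5/7) = 15/56.
P(the second ball drawn is grey) = Σ over first color = 15/56 + 5/14 = 5/8.
By Bayes, P(first=red | the second ball drawn is grey) = 15/56 / 5/8 = 3/7 ≈ 0.4286.

3/7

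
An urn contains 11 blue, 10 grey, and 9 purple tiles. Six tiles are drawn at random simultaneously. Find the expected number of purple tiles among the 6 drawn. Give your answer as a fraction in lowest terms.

9/5

By linearity of expectation, E[X] = Σ P(draw i is purple); by symmetry each draw (even without replacement) has P(purple) = 9/30.
E[X] = 6 · 9/30 = 9/5 ≈ 1.8000.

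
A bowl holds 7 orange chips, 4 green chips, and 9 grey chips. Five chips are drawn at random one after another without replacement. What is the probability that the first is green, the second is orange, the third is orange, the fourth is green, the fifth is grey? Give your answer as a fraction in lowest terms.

63/25840

Multiply the conditional probability of each draw in order, without replacement, so each draw removes one from its color and from the total.
P = (4/20) · (7/19) · (6/18) · (3/17) · (9/16) = 63/25840 ≈ 0.0024.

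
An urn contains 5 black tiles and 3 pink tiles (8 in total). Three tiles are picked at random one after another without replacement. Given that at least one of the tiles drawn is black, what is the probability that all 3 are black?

2/11

P(all 3 black) = C(5,3)/C(8,3) = 5/28; P(at least one black) = 1 − C(3,3)/C(8,3) = 55/56.
Since 'all 3 black' ⊆ 'at least one black', P(all 3 | at least one) = 5/28 / 55/56 = 2/11 ≈ 0.1818.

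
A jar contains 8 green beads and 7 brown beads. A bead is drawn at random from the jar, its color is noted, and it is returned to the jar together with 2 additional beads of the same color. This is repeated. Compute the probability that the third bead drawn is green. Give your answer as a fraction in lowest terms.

8/15

Sum over the four possibilities for the first two draws (green/not-green each), tracking how the green count and total change by +2 per draw.
P(third is green) = 8/15 ≈ 0.5333. (In a Pólya urn every draw has the same marginal probability 8/15.)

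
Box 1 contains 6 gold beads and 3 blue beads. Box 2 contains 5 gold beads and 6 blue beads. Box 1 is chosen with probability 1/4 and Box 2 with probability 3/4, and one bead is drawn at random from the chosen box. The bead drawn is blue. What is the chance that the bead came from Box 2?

P(blue | Box 1) = 1/3; P(blue | Box 2) = 6/11.
P(blue) = 1/4·1/3 + 3/4·6/11 = 65/132.
By Bayes' rule, P(Box 2 | blue) = 9/22 / 65/132 = 54/65 ≈ 0.8308.

54/65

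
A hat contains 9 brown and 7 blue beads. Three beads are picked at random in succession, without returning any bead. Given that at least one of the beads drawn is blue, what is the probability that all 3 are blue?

P(all 3 blue) = C(7,3)/C(16,3) = 1/16; P(at least one blue) = 1 − C(9,3)/C(16,3) = 17/20.
Since 'all 3 blue' ⊆ 'at least one blue', P(all 3 | at least one) = 1/16 / 17/20 = 5/68 ≈ 0.0735.

5/68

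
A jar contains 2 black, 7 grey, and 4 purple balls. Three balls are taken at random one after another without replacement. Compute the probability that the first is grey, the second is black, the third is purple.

14/429

Multiply the conditional probability of each draw in order, without replacement, so each draw removes one from its color and from the total.
P = (7/13) · (2/12) · (4/11) = 14/429 ≈ 0.0326.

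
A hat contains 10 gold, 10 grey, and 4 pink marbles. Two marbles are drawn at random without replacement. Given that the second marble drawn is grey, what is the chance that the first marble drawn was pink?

P(first=pink and the second marble drawn is grey) = (4/24)·(10/23) = 5/69.
P(the second marble drawn is grey) = Σ over first color = 25/138 + 15/92 + 5/69 = 5/12.
By Bayes, P(first=pink | the second marble drawn is grey) = 5/69 / 5/12 = 4/23 ≈ 0.1739.

4/23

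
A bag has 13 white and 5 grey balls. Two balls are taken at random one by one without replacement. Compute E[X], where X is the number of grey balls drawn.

5/9

By linearity of expectation, E[X] = Σ P(draw i is grey); by symmetry each draw (even without replacement) has P(grey) = 5/18.
E[X] = 2 · 5/18 = 5/9 ≈ 0.5556.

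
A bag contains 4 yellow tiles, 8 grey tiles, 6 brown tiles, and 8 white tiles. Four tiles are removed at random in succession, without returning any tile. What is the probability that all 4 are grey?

7/1495

Unordered draws without replacement: count favorable combinations over C(26,4).
Favorable = C(4,0) · C(8,4) · C(6,0) · C(8,0) = 70; total = C(26,4) = 14950.
P = 70/14950 = 7/1495 ≈ 0.0047.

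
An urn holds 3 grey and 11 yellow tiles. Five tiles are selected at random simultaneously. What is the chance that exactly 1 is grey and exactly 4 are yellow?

Unordered draws without replacement: count favorable combinations over C(14,5).
Favorable = C(3,1) · C(11,4) = 990; total = C(14,5) = 2002.
P = 990/2002 = 45/91 ≈ 0.4945.

45/91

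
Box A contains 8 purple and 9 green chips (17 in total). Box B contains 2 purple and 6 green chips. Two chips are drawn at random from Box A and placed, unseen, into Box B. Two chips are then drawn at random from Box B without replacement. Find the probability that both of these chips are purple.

7/102

Condition on how many of the transferred chips are purple (from Box A: 8 purple of 17; then Box B has 10 total).
  0 purple: C(8,0)C(9,2)/C(17,2) = 9/34; then P = C(2,2)/C(10,2) = 1/45
  1 purple: C(8,1)C(9,1)/C(17,2) = 9/17; then P = C(3,2)/C(10,2) = 1/15
  2 purple: C(8,2)C(9,0)/C(17,2) = 7/34; then P = C(4,2)/C(10,2) = 2/15
P(both purple) = 7/102 ≈ 0.0686.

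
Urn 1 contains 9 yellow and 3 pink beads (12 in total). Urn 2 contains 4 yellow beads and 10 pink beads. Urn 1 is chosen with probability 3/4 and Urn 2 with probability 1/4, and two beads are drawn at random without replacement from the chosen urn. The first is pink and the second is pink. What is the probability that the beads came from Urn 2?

330/421

P(E | Urn 1) = 1/22; P(E | Urn 2) = 45/91.
P(E) = 3/4·1/22 + 1/4·45/91 = 1263/8008.
By Bayes' rule, P(Urn 2 | E) = 45/364 / 1263/8008 = 330/421 ≈ 0.7838.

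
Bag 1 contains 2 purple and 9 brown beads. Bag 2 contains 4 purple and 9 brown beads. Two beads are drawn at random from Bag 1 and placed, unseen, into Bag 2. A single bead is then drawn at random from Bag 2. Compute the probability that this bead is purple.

16/55

Condition on how many of the transferred beads are purple (from Bag 1: 2 purple of 11; then Bag 2 has 15 total).
  0 purple: C(2,0)C(9,2)/C(11,2) = 36/55; then P = 4/15
  1 purple: C(2,1)C(9,1)/C(11,2) = 18/55; then P = 5/15
  2 purple: C(2,2)C(9,0)/C(11,2) = 1/55; then P = 6/15
P(purple from Bag 2) = 16/55 ≈ 0.2909.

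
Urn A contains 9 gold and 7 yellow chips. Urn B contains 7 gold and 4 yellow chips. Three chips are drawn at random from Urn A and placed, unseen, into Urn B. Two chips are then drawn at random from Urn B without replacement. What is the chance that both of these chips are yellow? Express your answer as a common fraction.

471/3640

Condition on how many of the transferred chips are yellow (from Urn A: 7 yellow of 16; then Urn B has 14 total).
  0 yellow: C(7,0)C(9,3)/C(16,3) = 3/20; then P = C(4,2)/C(14,2) = 6/91
  1 yellow: C(7,1)C(9,2)/C(16,3) = 9/20; then P = C(5,2)/C(14,2) = 10/91
  2 yellow: C(7,2)C(9,1)/C(16,3) = 27/80; then P = C(6,2)/C(14,2) = 15/91
  3 yellow: C(7,3)C(9,0)/C(16,3) = 1/16; then P = C(7,2)/C(14,2) = 3/13
P(both yellow) = 471/3640 ≈ 0.1294.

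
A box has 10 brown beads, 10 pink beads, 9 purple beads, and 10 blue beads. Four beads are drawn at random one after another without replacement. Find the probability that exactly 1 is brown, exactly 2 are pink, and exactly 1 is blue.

Unordered draws without replacement: count favorable combinations over C(39,4).
Favorable = C(10,1) · C(10,2) · C(9,0) · C(10,1) = 4500; total = C(39,4) = 82251.
P = 4500/82251 = 500/9139 ≈ 0.0547.

500/9139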